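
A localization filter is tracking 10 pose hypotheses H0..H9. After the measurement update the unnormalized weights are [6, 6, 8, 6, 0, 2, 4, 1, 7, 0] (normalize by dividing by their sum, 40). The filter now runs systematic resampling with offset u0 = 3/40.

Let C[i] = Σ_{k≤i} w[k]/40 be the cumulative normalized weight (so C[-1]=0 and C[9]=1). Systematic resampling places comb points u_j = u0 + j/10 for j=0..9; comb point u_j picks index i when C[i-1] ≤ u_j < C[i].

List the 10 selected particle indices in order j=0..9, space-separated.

0 1 1 2 2 3 5 6 8 8

C = [3/20, 3/10, 1/2, 13/20, 13/20, 7/10, 4/5, 33/40, 1, 1]
j=0: u_0=3/40 ∈ [0, 3/20) → index 0
j=1: u_1=7/40 ∈ [3/20, 3/10) → index 1
j=2: u_2=11/40 ∈ [3/20, 3/10) → index 1
j=3: u_3=3/8 ∈ [3/10, 1/2) → index 2
j=4: u_4=19/40 ∈ [3/10, 1/2) → index 2
j=5: u_5=23/40 ∈ [1/2, 13/20) → index 3
j=6: u_6=27/40 ∈ [13/20, 7/10) → index 5
j=7: u_7=31/40 ∈ [7/10, 4/5) → index 6
j=8: u_8=7/8 ∈ [33/40, 1) → index 8
j=9: u_9=39/40 ∈ [33/40, 1) → index 8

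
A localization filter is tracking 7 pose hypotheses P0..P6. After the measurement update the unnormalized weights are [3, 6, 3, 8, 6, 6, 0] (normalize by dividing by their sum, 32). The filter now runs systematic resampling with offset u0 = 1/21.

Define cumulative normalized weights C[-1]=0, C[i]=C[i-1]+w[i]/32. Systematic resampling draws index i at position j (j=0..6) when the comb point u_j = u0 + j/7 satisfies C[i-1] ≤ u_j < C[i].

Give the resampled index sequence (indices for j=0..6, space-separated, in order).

0 1 2 3 3 4 5

C = [3/32, 9/32, 3/8, 5/8, 13/16, 1, 1]
j=0: u_0=1/21 ∈ [0, 3/32) → index 0
j=1: u_1=4/21 ∈ [3/32, 9/32) → index 1
j=2: u_2=1/3 ∈ [9/32, 3/8) → index 2
j=3: u_3=10/21 ∈ [3/8, 5/8) → index 3
j=4: u_4=13/21 ∈ [3/8, 5/8) → index 3
j=5: u_5=16/21 ∈ [5/8, 13/16) → index 4
j=6: u_6=19/21 ∈ [13/16, 1) → index 5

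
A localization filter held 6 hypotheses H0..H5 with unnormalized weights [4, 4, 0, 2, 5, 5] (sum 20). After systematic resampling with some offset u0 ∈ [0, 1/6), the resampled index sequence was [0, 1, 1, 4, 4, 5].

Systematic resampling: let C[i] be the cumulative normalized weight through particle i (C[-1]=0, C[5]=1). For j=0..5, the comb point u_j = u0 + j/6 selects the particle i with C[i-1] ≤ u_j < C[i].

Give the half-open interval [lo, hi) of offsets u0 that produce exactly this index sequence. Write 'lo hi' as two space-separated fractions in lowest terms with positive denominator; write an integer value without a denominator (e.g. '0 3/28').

C = [1/5, 2/5, 2/5, 1/2, 3/4, 1]
j=0 picked index 0: u0 ∈ [0, 1/5)
j=1 picked index 1: u0 ∈ [1/30, 7/30)
j=2 picked index 1: u0 ∈ [-2/15, 1/15)
j=3 picked index 4: u0 ∈ [0, 1/4)
j=4 picked index 4: u0 ∈ [-1/6, 1/12)
j=5 picked index 5: u0 ∈ [-1/12, 1/6)
intersection: [1/30, 1/15)

1/30 1/15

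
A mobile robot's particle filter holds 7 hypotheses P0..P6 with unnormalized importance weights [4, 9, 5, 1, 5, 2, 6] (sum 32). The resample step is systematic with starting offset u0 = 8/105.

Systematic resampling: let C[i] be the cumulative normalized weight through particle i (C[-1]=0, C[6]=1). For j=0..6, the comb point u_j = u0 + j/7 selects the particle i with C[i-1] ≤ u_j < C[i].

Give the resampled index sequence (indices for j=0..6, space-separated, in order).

0 1 1 2 4 5 6

C = [1/8, 13/32, 9/16, 19/32, 3/4, 13/16, 1]
j=0: u_0=8/105 ∈ [0, 1/8) → index 0
j=1: u_1=23/105 ∈ [1/8, 13/32) → index 1
j=2: u_2=38/105 ∈ [1/8, 13/32) → index 1
j=3: u_3=53/105 ∈ [13/32, 9/16) → index 2
j=4: u_4=68/105 ∈ [19/32, 3/4) → index 4
j=5: u_5=83/105 ∈ [3/4, 13/16) → index 5
j=6: u_6=14/15 ∈ [13/16, 1) → index 6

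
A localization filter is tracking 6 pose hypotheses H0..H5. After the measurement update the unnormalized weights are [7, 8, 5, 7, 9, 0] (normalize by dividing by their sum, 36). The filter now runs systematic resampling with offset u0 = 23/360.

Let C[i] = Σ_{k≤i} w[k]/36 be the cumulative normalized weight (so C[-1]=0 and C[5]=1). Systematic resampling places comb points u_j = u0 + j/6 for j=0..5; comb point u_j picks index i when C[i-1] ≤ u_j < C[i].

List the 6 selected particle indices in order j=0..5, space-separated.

0 1 1 3 3 4

C = [7/36, 5/12, 5/9, 3/4, 1, 1]
j=0: u_0=23/360 ∈ [0, 7/36) → index 0
j=1: u_1=83/360 ∈ [7/36, 5/12) → index 1
j=2: u_2=143/360 ∈ [7/36, 5/12) → index 1
j=3: u_3=203/360 ∈ [5/9, 3/4) → index 3
j=4: u_4=263/360 ∈ [5/9, 3/4) → index 3
j=5: u_5=323/360 ∈ [3/4, 1) → index 4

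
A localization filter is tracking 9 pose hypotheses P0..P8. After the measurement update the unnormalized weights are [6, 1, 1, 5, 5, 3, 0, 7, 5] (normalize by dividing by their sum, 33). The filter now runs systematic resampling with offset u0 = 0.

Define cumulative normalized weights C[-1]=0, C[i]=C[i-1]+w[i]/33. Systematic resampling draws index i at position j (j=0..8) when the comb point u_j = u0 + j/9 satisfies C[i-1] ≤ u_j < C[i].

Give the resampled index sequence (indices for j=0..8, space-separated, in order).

0 0 2 3 4 5 7 7 8

C = [2/11, 7/33, 8/33, 13/33, 6/11, 7/11, 7/11, 28/33, 1]
j=0: u_0=0 ∈ [0, 2/11) → index 0
j=1: u_1=1/9 ∈ [0, 2/11) → index 0
j=2: u_2=2/9 ∈ [7/33, 8/33) → index 2
j=3: u_3=1/3 ∈ [8/33, 13/33) → index 3
j=4: u_4=4/9 ∈ [13/33, 6/11) → index 4
j=5: u_5=5/9 ∈ [6/11, 7/11) → index 5
j=6: u_6=2/3 ∈ [7/11, 28/33) → index 7
j=7: u_7=7/9 ∈ [7/11, 28/33) → index 7
j=8: u_8=8/9 ∈ [28/33, 1) → index 8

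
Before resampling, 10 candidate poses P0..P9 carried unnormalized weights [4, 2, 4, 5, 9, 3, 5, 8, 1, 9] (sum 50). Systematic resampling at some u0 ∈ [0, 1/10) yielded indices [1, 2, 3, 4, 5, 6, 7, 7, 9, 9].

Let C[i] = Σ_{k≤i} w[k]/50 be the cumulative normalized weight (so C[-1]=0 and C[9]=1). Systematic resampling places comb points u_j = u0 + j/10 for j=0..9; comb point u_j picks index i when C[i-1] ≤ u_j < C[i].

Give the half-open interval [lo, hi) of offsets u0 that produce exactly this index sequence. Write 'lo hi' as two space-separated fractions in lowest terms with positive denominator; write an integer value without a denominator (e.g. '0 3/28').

2/25 1/10

C = [2/25, 3/25, 1/5, 3/10, 12/25, 27/50, 16/25, 4/5, 41/50, 1]
j=0 picked index 1: u0 ∈ [2/25, 3/25)
j=1 picked index 2: u0 ∈ [1/50, 1/10)
j=2 picked index 3: u0 ∈ [0, 1/10)
j=3 picked index 4: u0 ∈ [0, 9/50)
j=4 picked index 5: u0 ∈ [2/25, 7/50)
j=5 picked index 6: u0 ∈ [1/25, 7/50)
j=6 picked index 7: u0 ∈ [1/25, 1/5)
j=7 picked index 7: u0 ∈ [-3/50, 1/10)
j=8 picked index 9: u0 ∈ [1/50, 1/5)
j=9 picked index 9: u0 ∈ [-2/25, 1/10)
intersection: [2/25, 1/10)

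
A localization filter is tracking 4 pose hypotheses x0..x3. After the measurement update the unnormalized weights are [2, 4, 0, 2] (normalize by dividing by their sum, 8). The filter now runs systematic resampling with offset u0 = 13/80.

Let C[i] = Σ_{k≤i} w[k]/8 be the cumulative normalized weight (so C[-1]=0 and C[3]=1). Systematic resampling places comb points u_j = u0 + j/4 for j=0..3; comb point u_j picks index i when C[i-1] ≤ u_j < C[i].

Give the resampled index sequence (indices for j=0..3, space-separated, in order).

0 1 1 3

C = [1/4, 3/4, 3/4, 1]
j=0: u_0=13/80 ∈ [0, 1/4) → index 0
j=1: u_1=33/80 ∈ [1/4, 3/4) → index 1
j=2: u_2=53/80 ∈ [1/4, 3/4) → index 1
j=3: u_3=73/80 ∈ [3/4, 1) → index 3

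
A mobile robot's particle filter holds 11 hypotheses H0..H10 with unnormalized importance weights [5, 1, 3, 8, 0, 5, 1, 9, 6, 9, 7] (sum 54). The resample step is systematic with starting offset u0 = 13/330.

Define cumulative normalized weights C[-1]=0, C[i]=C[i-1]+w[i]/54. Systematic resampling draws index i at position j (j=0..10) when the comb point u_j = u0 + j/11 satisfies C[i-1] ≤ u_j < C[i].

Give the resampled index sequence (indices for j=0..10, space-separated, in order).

0 2 3 3 5 7 7 8 9 9 10

C = [5/54, 1/9, 1/6, 17/54, 17/54, 11/27, 23/54, 16/27, 19/27, 47/54, 1]
j=0: u_0=13/330 ∈ [0, 5/54) → index 0
j=1: u_1=43/330 ∈ [1/9, 1/6) → index 2
j=2: u_2=73/330 ∈ [1/6, 17/54) → index 3
j=3: u_3=103/330 ∈ [1/6, 17/54) → index 3
j=4: u_4=133/330 ∈ [17/54, 11/27) → index 5
j=5: u_5=163/330 ∈ [23/54, 16/27) → index 7
j=6: u_6=193/330 ∈ [23/54, 16/27) → index 7
j=7: u_7=223/330 ∈ [16/27, 19/27) → index 8
j=8: u_8=23/30 ∈ [19/27, 47/54) → index 9
j=9: u_9=283/330 ∈ [19/27, 47/54) → index 9
j=10: u_10=313/330 ∈ [47/54, 1) → index 10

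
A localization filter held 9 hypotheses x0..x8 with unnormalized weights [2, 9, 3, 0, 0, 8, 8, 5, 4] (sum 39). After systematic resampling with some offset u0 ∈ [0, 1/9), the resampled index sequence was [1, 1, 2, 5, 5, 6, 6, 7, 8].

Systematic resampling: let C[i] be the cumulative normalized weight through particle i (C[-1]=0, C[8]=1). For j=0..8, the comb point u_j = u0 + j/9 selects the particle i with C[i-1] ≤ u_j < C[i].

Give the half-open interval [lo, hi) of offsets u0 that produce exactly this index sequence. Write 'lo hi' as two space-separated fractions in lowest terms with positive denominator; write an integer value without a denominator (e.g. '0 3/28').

7/117 4/39

C = [2/39, 11/39, 14/39, 14/39, 14/39, 22/39, 10/13, 35/39, 1]
j=0 picked index 1: u0 ∈ [2/39, 11/39)
j=1 picked index 1: u0 ∈ [-7/117, 20/117)
j=2 picked index 2: u0 ∈ [7/117, 16/117)
j=3 picked index 5: u0 ∈ [1/39, 3/13)
j=4 picked index 5: u0 ∈ [-10/117, 14/117)
j=5 picked index 6: u0 ∈ [1/117, 25/117)
j=6 picked index 6: u0 ∈ [-4/39, 4/39)
j=7 picked index 7: u0 ∈ [-1/117, 14/117)
j=8 picked index 8: u0 ∈ [1/117, 1/9)
intersection: [7/117, 4/39)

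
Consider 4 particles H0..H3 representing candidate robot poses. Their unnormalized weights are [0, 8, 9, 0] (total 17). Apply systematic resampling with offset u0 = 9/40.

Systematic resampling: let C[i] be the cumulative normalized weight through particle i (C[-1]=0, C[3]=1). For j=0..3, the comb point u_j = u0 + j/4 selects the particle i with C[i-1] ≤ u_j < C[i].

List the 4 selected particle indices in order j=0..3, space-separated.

C = [0, 8/17, 1, 1]
j=0: u_0=9/40 ∈ [0, 8/17) → index 1
j=1: u_1=19/40 ∈ [8/17, 1) → index 2
j=2: u_2=29/40 ∈ [8/17, 1) → index 2
j=3: u_3=39/40 ∈ [8/17, 1) → index 2

1 2 2 2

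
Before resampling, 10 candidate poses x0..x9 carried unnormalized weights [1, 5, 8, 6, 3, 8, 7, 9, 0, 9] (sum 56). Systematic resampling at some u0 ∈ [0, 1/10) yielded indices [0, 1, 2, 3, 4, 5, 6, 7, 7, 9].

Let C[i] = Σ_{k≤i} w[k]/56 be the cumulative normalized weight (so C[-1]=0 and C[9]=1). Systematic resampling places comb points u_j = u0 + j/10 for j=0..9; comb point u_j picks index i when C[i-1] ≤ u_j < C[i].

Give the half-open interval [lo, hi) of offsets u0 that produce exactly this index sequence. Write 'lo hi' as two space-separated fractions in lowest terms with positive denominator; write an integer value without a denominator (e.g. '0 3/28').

C = [1/56, 3/28, 1/4, 5/14, 23/56, 31/56, 19/28, 47/56, 47/56, 1]
j=0 picked index 0: u0 ∈ [0, 1/56)
j=1 picked index 1: u0 ∈ [-23/280, 1/140)
j=2 picked index 2: u0 ∈ [-13/140, 1/20)
j=3 picked index 3: u0 ∈ [-1/20, 2/35)
j=4 picked index 4: u0 ∈ [-3/70, 3/280)
j=5 picked index 5: u0 ∈ [-5/56, 3/56)
j=6 picked index 6: u0 ∈ [-13/280, 11/140)
j=7 picked index 7: u0 ∈ [-3/140, 39/280)
j=8 picked index 7: u0 ∈ [-17/140, 11/280)
j=9 picked index 9: u0 ∈ [-17/280, 1/10)
intersection: [0, 1/140)

0 1/140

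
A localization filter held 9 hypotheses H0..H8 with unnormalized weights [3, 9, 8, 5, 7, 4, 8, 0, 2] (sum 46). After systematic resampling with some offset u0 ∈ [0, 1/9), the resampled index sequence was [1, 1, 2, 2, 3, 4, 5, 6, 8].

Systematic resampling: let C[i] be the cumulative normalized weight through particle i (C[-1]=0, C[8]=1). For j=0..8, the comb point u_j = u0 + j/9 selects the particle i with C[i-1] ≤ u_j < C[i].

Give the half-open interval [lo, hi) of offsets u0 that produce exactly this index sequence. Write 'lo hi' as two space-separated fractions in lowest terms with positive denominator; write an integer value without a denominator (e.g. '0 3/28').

C = [3/46, 6/23, 10/23, 25/46, 16/23, 18/23, 22/23, 22/23, 1]
j=0 picked index 1: u0 ∈ [3/46, 6/23)
j=1 picked index 1: u0 ∈ [-19/414, 31/207)
j=2 picked index 2: u0 ∈ [8/207, 44/207)
j=3 picked index 2: u0 ∈ [-5/69, 7/69)
j=4 picked index 3: u0 ∈ [-2/207, 41/414)
j=5 picked index 4: u0 ∈ [-5/414, 29/207)
j=6 picked index 5: u0 ∈ [2/69, 8/69)
j=7 picked index 6: u0 ∈ [1/207, 37/207)
j=8 picked index 8: u0 ∈ [14/207, 1/9)
intersection: [14/207, 41/414)

14/207 41/414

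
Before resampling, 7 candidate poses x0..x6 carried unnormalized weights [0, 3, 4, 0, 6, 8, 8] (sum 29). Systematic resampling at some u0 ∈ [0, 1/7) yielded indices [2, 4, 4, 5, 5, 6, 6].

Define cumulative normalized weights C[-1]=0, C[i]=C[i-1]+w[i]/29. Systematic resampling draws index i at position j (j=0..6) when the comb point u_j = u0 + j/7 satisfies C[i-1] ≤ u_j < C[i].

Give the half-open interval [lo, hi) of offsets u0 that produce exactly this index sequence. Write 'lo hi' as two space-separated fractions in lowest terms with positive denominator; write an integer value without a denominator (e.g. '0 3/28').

3/29 1/7

C = [0, 3/29, 7/29, 7/29, 13/29, 21/29, 1]
j=0 picked index 2: u0 ∈ [3/29, 7/29)
j=1 picked index 4: u0 ∈ [20/203, 62/203)
j=2 picked index 4: u0 ∈ [-9/203, 33/203)
j=3 picked index 5: u0 ∈ [4/203, 60/203)
j=4 picked index 5: u0 ∈ [-25/203, 31/203)
j=5 picked index 6: u0 ∈ [2/203, 2/7)
j=6 picked index 6: u0 ∈ [-27/203, 1/7)
intersection: [3/29, 1/7)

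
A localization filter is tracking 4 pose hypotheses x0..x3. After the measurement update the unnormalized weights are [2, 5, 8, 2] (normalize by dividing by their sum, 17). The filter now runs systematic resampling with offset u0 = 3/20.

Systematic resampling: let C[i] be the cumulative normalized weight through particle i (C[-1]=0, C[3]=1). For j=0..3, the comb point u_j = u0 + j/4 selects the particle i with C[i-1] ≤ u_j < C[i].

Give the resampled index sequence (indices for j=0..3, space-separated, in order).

1 1 2 3

C = [2/17, 7/17, 15/17, 1]
j=0: u_0=3/20 ∈ [2/17, 7/17) → index 1
j=1: u_1=2/5 ∈ [2/17, 7/17) → index 1
j=2: u_2=13/20 ∈ [7/17, 15/17) → index 2
j=3: u_3=9/10 ∈ [15/17, 1) → index 3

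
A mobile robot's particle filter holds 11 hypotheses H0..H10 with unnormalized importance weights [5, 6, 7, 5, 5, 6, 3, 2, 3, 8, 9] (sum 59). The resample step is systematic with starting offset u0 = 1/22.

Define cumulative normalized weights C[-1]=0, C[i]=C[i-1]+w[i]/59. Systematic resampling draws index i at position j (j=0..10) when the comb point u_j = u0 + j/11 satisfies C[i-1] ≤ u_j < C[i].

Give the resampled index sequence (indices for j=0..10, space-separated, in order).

C = [5/59, 11/59, 18/59, 23/59, 28/59, 34/59, 37/59, 39/59, 42/59, 50/59, 1]
j=0: u_0=1/22 ∈ [0, 5/59) → index 0
j=1: u_1=3/22 ∈ [5/59, 11/59) → index 1
j=2: u_2=5/22 ∈ [11/59, 18/59) → index 2
j=3: u_3=7/22 ∈ [18/59, 23/59) → index 3
j=4: u_4=9/22 ∈ [23/59, 28/59) → index 4
j=5: u_5=1/2 ∈ [28/59, 34/59) → index 5
j=6: u_6=13/22 ∈ [34/59, 37/59) → index 6
j=7: u_7=15/22 ∈ [39/59, 42/59) → index 8
j=8: u_8=17/22 ∈ [42/59, 50/59) → index 9
j=9: u_9=19/22 ∈ [50/59, 1) → index 10
j=10: u_10=21/22 ∈ [50/59, 1) → index 10

0 1 2 3 4 5 6 8 9 10 10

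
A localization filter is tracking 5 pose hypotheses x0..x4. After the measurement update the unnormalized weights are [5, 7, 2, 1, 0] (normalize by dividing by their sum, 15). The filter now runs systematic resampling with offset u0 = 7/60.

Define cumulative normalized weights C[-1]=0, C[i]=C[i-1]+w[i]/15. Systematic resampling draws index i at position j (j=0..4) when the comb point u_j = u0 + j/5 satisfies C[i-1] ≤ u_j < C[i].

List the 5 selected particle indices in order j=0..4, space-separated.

C = [1/3, 4/5, 14/15, 1, 1]
j=0: u_0=7/60 ∈ [0, 1/3) → index 0
j=1: u_1=19/60 ∈ [0, 1/3) → index 0
j=2: u_2=31/60 ∈ [1/3, 4/5) → index 1
j=3: u_3=43/60 ∈ [1/3, 4/5) → index 1
j=4: u_4=11/12 ∈ [4/5, 14/15) → index 2

0 0 1 1 2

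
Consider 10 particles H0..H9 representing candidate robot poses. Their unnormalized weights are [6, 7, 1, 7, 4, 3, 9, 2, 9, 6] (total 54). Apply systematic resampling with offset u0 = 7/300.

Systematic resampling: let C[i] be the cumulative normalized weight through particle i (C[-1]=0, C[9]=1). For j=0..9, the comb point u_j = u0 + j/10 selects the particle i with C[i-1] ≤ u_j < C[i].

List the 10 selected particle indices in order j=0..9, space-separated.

C = [1/9, 13/54, 7/27, 7/18, 25/54, 14/27, 37/54, 13/18, 8/9, 1]
j=0: u_0=7/300 ∈ [0, 1/9) → index 0
j=1: u_1=37/300 ∈ [1/9, 13/54) → index 1
j=2: u_2=67/300 ∈ [1/9, 13/54) → index 1
j=3: u_3=97/300 ∈ [7/27, 7/18) → index 3
j=4: u_4=127/300 ∈ [7/18, 25/54) → index 4
j=5: u_5=157/300 ∈ [14/27, 37/54) → index 6
j=6: u_6=187/300 ∈ [14/27, 37/54) → index 6
j=7: u_7=217/300 ∈ [13/18, 8/9) → index 8
j=8: u_8=247/300 ∈ [13/18, 8/9) → index 8
j=9: u_9=277/300 ∈ [8/9, 1) → index 9

0 1 1 3 4 6 6 8 8 9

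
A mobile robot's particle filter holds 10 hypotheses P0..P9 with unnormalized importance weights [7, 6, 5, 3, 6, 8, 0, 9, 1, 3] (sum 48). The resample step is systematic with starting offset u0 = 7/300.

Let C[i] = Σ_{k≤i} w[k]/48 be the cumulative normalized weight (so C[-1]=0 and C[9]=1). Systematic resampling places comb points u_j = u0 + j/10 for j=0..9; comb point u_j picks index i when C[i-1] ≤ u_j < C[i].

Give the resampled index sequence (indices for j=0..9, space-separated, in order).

C = [7/48, 13/48, 3/8, 7/16, 9/16, 35/48, 35/48, 11/12, 15/16, 1]
j=0: u_0=7/300 ∈ [0, 7/48) → index 0
j=1: u_1=37/300 ∈ [0, 7/48) → index 0
j=2: u_2=67/300 ∈ [7/48, 13/48) → index 1
j=3: u_3=97/300 ∈ [13/48, 3/8) → index 2
j=4: u_4=127/300 ∈ [3/8, 7/16) → index 3
j=5: u_5=157/300 ∈ [7/16, 9/16) → index 4
j=6: u_6=187/300 ∈ [9/16, 35/48) → index 5
j=7: u_7=217/300 ∈ [9/16, 35/48) → index 5
j=8: u_8=247/300 ∈ [35/48, 11/12) → index 7
j=9: u_9=277/300 ∈ [11/12, 15/16) → index 8

0 0 1 2 3 4 5 5 7 8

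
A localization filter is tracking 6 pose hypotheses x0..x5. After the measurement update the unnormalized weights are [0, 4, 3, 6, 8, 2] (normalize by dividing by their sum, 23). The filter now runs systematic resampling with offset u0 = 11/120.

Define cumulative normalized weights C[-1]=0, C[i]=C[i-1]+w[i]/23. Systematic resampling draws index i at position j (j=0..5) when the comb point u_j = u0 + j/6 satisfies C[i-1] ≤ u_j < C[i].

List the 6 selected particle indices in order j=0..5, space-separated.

1 2 3 4 4 5

C = [0, 4/23, 7/23, 13/23, 21/23, 1]
j=0: u_0=11/120 ∈ [0, 4/23) → index 1
j=1: u_1=31/120 ∈ [4/23, 7/23) → index 2
j=2: u_2=17/40 ∈ [7/23, 13/23) → index 3
j=3: u_3=71/120 ∈ [13/23, 21/23) → index 4
j=4: u_4=91/120 ∈ [13/23, 21/23) → index 4
j=5: u_5=37/40 ∈ [21/23, 1) → index 5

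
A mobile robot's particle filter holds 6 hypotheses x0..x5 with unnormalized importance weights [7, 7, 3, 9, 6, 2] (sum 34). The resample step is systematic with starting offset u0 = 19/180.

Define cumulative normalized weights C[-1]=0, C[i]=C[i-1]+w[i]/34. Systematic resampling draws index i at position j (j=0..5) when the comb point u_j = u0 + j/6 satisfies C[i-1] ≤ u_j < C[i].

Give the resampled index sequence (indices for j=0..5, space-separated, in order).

C = [7/34, 7/17, 1/2, 13/17, 16/17, 1]
j=0: u_0=19/180 ∈ [0, 7/34) → index 0
j=1: u_1=49/180 ∈ [7/34, 7/17) → index 1
j=2: u_2=79/180 ∈ [7/17, 1/2) → index 2
j=3: u_3=109/180 ∈ [1/2, 13/17) → index 3
j=4: u_4=139/180 ∈ [13/17, 16/17) → index 4
j=5: u_5=169/180 ∈ [13/17, 16/17) → index 4

0 1 2 3 4 4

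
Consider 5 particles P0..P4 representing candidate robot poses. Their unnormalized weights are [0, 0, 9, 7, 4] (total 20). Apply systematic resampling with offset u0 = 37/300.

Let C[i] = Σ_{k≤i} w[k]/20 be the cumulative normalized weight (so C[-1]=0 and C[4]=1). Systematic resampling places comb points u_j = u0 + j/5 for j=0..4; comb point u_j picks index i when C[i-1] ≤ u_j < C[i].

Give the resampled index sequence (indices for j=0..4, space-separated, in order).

C = [0, 0, 9/20, 4/5, 1]
j=0: u_0=37/300 ∈ [0, 9/20) → index 2
j=1: u_1=97/300 ∈ [0, 9/20) → index 2
j=2: u_2=157/300 ∈ [9/20, 4/5) → index 3
j=3: u_3=217/300 ∈ [9/20, 4/5) → index 3
j=4: u_4=277/300 ∈ [4/5, 1) → index 4

2 2 3 3 4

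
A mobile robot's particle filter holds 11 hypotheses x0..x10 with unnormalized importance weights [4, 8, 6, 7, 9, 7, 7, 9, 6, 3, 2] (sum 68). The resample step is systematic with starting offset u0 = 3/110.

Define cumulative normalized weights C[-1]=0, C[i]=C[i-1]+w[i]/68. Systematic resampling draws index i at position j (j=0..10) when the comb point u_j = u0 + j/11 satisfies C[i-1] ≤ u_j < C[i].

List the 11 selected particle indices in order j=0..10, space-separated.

0 1 2 3 4 4 5 6 7 8 9

C = [1/17, 3/17, 9/34, 25/68, 1/2, 41/68, 12/17, 57/68, 63/68, 33/34, 1]
j=0: u_0=3/110 ∈ [0, 1/17) → index 0
j=1: u_1=13/110 ∈ [1/17, 3/17) → index 1
j=2: u_2=23/110 ∈ [3/17, 9/34) → index 2
j=3: u_3=3/10 ∈ [9/34, 25/68) → index 3
j=4: u_4=43/110 ∈ [25/68, 1/2) → index 4
j=5: u_5=53/110 ∈ [25/68, 1/2) → index 4
j=6: u_6=63/110 ∈ [1/2, 41/68) → index 5
j=7: u_7=73/110 ∈ [41/68, 12/17) → index 6
j=8: u_8=83/110 ∈ [12/17, 57/68) → index 7
j=9: u_9=93/110 ∈ [57/68, 63/68) → index 8
j=10: u_10=103/110 ∈ [63/68, 33/34) → index 9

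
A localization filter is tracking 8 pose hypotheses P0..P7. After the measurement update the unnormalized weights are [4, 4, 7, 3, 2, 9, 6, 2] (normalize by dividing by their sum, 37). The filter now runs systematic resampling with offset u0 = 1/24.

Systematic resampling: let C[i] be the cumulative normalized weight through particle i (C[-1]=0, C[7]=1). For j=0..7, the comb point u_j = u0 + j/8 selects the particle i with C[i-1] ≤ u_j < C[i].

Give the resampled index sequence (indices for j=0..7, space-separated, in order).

C = [4/37, 8/37, 15/37, 18/37, 20/37, 29/37, 35/37, 1]
j=0: u_0=1/24 ∈ [0, 4/37) → index 0
j=1: u_1=1/6 ∈ [4/37, 8/37) → index 1
j=2: u_2=7/24 ∈ [8/37, 15/37) → index 2
j=3: u_3=5/12 ∈ [15/37, 18/37) → index 3
j=4: u_4=13/24 ∈ [20/37, 29/37) → index 5
j=5: u_5=2/3 ∈ [20/37, 29/37) → index 5
j=6: u_6=19/24 ∈ [29/37, 35/37) → index 6
j=7: u_7=11/12 ∈ [29/37, 35/37) → index 6

0 1 2 3 5 5 6 6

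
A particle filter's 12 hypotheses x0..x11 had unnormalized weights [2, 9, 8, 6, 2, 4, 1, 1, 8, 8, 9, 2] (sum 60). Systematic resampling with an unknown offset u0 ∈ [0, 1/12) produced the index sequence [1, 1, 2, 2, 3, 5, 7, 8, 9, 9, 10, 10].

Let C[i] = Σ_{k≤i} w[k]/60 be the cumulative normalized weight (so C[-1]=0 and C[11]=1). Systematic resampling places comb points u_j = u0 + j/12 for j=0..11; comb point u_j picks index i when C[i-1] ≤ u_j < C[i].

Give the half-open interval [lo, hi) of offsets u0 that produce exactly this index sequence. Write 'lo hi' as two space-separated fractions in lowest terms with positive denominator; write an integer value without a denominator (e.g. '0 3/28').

1/30 1/20

C = [1/30, 11/60, 19/60, 5/12, 9/20, 31/60, 8/15, 11/20, 41/60, 49/60, 29/30, 1]
j=0 picked index 1: u0 ∈ [1/30, 11/60)
j=1 picked index 1: u0 ∈ [-1/20, 1/10)
j=2 picked index 2: u0 ∈ [1/60, 3/20)
j=3 picked index 2: u0 ∈ [-1/15, 1/15)
j=4 picked index 3: u0 ∈ [-1/60, 1/12)
j=5 picked index 5: u0 ∈ [1/30, 1/10)
j=6 picked index 7: u0 ∈ [1/30, 1/20)
j=7 picked index 8: u0 ∈ [-1/30, 1/10)
j=8 picked index 9: u0 ∈ [1/60, 3/20)
j=9 picked index 9: u0 ∈ [-1/15, 1/15)
j=10 picked index 10: u0 ∈ [-1/60, 2/15)
j=11 picked index 10: u0 ∈ [-1/10, 1/20)
intersection: [1/30, 1/20)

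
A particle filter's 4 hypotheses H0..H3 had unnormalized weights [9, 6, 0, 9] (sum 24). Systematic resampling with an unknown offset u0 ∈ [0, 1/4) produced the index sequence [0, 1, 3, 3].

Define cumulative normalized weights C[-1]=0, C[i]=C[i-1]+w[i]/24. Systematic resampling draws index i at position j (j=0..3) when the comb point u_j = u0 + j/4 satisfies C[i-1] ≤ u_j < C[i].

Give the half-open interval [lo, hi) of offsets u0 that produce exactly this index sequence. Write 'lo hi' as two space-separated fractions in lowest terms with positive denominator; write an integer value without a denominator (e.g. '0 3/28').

C = [3/8, 5/8, 5/8, 1]
j=0 picked index 0: u0 ∈ [0, 3/8)
j=1 picked index 1: u0 ∈ [1/8, 3/8)
j=2 picked index 3: u0 ∈ [1/8, 1/2)
j=3 picked index 3: u0 ∈ [-1/8, 1/4)
intersection: [1/8, 1/4)

1/8 1/4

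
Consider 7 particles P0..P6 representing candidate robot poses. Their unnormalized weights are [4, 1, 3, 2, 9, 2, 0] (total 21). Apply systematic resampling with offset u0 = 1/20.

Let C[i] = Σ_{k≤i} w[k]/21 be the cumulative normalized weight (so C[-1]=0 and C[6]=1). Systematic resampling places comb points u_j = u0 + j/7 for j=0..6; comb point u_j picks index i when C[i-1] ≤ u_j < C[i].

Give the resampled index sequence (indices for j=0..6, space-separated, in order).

0 1 2 4 4 4 5

C = [4/21, 5/21, 8/21, 10/21, 19/21, 1, 1]
j=0: u_0=1/20 ∈ [0, 4/21) → index 0
j=1: u_1=27/140 ∈ [4/21, 5/21) → index 1
j=2: u_2=47/140 ∈ [5/21, 8/21) → index 2
j=3: u_3=67/140 ∈ [10/21, 19/21) → index 4
j=4: u_4=87/140 ∈ [10/21, 19/21) → index 4
j=5: u_5=107/140 ∈ [10/21, 19/21) → index 4
j=6: u_6=127/140 ∈ [19/21, 1) → index 5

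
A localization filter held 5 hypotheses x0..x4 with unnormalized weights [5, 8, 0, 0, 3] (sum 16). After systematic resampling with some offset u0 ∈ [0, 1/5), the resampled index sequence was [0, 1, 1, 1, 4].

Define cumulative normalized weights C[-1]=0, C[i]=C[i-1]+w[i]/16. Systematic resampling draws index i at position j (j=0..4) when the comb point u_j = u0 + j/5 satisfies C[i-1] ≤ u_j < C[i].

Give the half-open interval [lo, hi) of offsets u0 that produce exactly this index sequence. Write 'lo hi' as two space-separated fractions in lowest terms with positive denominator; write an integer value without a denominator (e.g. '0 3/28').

9/80 1/5

C = [5/16, 13/16, 13/16, 13/16, 1]
j=0 picked index 0: u0 ∈ [0, 5/16)
j=1 picked index 1: u0 ∈ [9/80, 49/80)
j=2 picked index 1: u0 ∈ [-7/80, 33/80)
j=3 picked index 1: u0 ∈ [-23/80, 17/80)
j=4 picked index 4: u0 ∈ [1/80, 1/5)
intersection: [9/80, 1/5)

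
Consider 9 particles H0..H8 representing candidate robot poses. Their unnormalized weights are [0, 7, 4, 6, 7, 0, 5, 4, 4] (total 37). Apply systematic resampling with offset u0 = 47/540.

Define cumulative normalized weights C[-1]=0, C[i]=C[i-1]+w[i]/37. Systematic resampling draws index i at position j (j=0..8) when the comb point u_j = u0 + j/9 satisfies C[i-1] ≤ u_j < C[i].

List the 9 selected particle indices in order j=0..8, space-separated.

1 2 3 3 4 4 6 7 8

C = [0, 7/37, 11/37, 17/37, 24/37, 24/37, 29/37, 33/37, 1]
j=0: u_0=47/540 ∈ [0, 7/37) → index 1
j=1: u_1=107/540 ∈ [7/37, 11/37) → index 2
j=2: u_2=167/540 ∈ [11/37, 17/37) → index 3
j=3: u_3=227/540 ∈ [11/37, 17/37) → index 3
j=4: u_4=287/540 ∈ [17/37, 24/37) → index 4
j=5: u_5=347/540 ∈ [17/37, 24/37) → index 4
j=6: u_6=407/540 ∈ [24/37, 29/37) → index 6
j=7: u_7=467/540 ∈ [29/37, 33/37) → index 7
j=8: u_8=527/540 ∈ [33/37, 1) → index 8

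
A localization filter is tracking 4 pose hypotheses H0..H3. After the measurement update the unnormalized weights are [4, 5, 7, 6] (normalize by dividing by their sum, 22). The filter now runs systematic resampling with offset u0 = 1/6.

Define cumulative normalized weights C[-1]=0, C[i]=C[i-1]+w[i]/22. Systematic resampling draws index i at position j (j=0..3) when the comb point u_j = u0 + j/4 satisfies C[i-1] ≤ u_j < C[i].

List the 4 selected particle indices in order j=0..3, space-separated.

C = [2/11, 9/22, 8/11, 1]
j=0: u_0=1/6 ∈ [0, 2/11) → index 0
j=1: u_1=5/12 ∈ [9/22, 8/11) → index 2
j=2: u_2=2/3 ∈ [9/22, 8/11) → index 2
j=3: u_3=11/12 ∈ [8/11, 1) → index 3

0 2 2 3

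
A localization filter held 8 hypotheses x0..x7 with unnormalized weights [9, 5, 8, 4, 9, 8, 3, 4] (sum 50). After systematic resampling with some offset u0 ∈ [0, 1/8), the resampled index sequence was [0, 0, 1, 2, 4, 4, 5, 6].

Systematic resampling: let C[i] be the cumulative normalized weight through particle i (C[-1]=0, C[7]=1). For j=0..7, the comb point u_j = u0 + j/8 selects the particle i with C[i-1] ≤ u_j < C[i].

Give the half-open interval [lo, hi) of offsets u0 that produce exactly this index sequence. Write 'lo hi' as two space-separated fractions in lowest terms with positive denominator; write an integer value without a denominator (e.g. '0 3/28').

1/50 3/100

C = [9/50, 7/25, 11/25, 13/25, 7/10, 43/50, 23/25, 1]
j=0 picked index 0: u0 ∈ [0, 9/50)
j=1 picked index 0: u0 ∈ [-1/8, 11/200)
j=2 picked index 1: u0 ∈ [-7/100, 3/100)
j=3 picked index 2: u0 ∈ [-19/200, 13/200)
j=4 picked index 4: u0 ∈ [1/50, 1/5)
j=5 picked index 4: u0 ∈ [-21/200, 3/40)
j=6 picked index 5: u0 ∈ [-1/20, 11/100)
j=7 picked index 6: u0 ∈ [-3/200, 9/200)
intersection: [1/50, 3/100)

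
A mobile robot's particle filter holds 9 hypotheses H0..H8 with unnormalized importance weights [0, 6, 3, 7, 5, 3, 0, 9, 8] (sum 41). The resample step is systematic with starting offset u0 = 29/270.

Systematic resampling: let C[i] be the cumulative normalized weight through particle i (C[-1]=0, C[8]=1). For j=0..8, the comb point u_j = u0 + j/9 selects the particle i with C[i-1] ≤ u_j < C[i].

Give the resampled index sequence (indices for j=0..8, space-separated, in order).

1 2 3 4 5 7 7 8 8

C = [0, 6/41, 9/41, 16/41, 21/41, 24/41, 24/41, 33/41, 1]
j=0: u_0=29/270 ∈ [0, 6/41) → index 1
j=1: u_1=59/270 ∈ [6/41, 9/41) → index 2
j=2: u_2=89/270 ∈ [9/41, 16/41) → index 3
j=3: u_3=119/270 ∈ [16/41, 21/41) → index 4
j=4: u_4=149/270 ∈ [21/41, 24/41) → index 5
j=5: u_5=179/270 ∈ [24/41, 33/41) → index 7
j=6: u_6=209/270 ∈ [24/41, 33/41) → index 7
j=7: u_7=239/270 ∈ [33/41, 1) → index 8
j=8: u_8=269/270 ∈ [33/41, 1) → index 8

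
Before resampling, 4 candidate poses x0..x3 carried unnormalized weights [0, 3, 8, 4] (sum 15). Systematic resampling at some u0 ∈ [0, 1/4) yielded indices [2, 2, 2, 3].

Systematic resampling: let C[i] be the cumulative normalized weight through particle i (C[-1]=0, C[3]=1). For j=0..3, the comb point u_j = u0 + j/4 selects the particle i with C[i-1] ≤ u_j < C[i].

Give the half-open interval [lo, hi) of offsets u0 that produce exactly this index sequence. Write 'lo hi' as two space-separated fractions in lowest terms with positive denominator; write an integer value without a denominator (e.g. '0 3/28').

C = [0, 1/5, 11/15, 1]
j=0 picked index 2: u0 ∈ [1/5, 11/15)
j=1 picked index 2: u0 ∈ [-1/20, 29/60)
j=2 picked index 2: u0 ∈ [-3/10, 7/30)
j=3 picked index 3: u0 ∈ [-1/60, 1/4)
intersection: [1/5, 7/30)

1/5 7/30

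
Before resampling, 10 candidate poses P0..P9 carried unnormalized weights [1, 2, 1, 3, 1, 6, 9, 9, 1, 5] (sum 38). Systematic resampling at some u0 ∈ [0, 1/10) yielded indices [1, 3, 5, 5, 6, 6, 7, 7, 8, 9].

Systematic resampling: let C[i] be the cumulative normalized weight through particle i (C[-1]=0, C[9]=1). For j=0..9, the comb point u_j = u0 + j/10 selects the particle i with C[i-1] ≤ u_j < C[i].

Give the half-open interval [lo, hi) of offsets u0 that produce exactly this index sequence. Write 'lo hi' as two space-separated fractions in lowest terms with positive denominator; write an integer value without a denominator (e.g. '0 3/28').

4/95 13/190

C = [1/38, 3/38, 2/19, 7/38, 4/19, 7/19, 23/38, 16/19, 33/38, 1]
j=0 picked index 1: u0 ∈ [1/38, 3/38)
j=1 picked index 3: u0 ∈ [1/190, 8/95)
j=2 picked index 5: u0 ∈ [1/95, 16/95)
j=3 picked index 5: u0 ∈ [-17/190, 13/190)
j=4 picked index 6: u0 ∈ [-3/95, 39/190)
j=5 picked index 6: u0 ∈ [-5/38, 2/19)
j=6 picked index 7: u0 ∈ [1/190, 23/95)
j=7 picked index 7: u0 ∈ [-9/95, 27/190)
j=8 picked index 8: u0 ∈ [4/95, 13/190)
j=9 picked index 9: u0 ∈ [-3/95, 1/10)
intersection: [4/95, 13/190)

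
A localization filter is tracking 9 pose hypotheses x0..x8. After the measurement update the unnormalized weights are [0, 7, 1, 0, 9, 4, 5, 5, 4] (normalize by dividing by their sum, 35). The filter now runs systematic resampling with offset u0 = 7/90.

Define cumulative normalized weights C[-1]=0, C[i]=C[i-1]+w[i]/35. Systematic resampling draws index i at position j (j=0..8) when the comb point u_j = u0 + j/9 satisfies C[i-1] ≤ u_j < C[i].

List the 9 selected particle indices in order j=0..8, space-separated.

1 1 4 4 5 6 7 7 8

C = [0, 1/5, 8/35, 8/35, 17/35, 3/5, 26/35, 31/35, 1]
j=0: u_0=7/90 ∈ [0, 1/5) → index 1
j=1: u_1=17/90 ∈ [0, 1/5) → index 1
j=2: u_2=3/10 ∈ [8/35, 17/35) → index 4
j=3: u_3=37/90 ∈ [8/35, 17/35) → index 4
j=4: u_4=47/90 ∈ [17/35, 3/5) → index 5
j=5: u_5=19/30 ∈ [3/5, 26/35) → index 6
j=6: u_6=67/90 ∈ [26/35, 31/35) → index 7
j=7: u_7=77/90 ∈ [26/35, 31/35) → index 7
j=8: u_8=29/30 ∈ [31/35, 1) → index 8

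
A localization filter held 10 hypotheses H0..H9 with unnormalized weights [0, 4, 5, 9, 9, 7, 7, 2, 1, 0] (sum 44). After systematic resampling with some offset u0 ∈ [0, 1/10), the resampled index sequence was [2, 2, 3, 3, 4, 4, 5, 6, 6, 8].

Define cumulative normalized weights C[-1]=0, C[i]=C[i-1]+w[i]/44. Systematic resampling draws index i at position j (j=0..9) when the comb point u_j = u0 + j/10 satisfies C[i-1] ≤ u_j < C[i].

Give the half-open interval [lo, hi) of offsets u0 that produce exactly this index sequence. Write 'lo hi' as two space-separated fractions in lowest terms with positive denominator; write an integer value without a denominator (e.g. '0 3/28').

1/11 1/10

C = [0, 1/11, 9/44, 9/22, 27/44, 17/22, 41/44, 43/44, 1, 1]
j=0 picked index 2: u0 ∈ [1/11, 9/44)
j=1 picked index 2: u0 ∈ [-1/110, 23/220)
j=2 picked index 3: u0 ∈ [1/220, 23/110)
j=3 picked index 3: u0 ∈ [-21/220, 6/55)
j=4 picked index 4: u0 ∈ [1/110, 47/220)
j=5 picked index 4: u0 ∈ [-1/11, 5/44)
j=6 picked index 5: u0 ∈ [3/220, 19/110)
j=7 picked index 6: u0 ∈ [4/55, 51/220)
j=8 picked index 6: u0 ∈ [-3/110, 29/220)
j=9 picked index 8: u0 ∈ [17/220, 1/10)
intersection: [1/11, 1/10)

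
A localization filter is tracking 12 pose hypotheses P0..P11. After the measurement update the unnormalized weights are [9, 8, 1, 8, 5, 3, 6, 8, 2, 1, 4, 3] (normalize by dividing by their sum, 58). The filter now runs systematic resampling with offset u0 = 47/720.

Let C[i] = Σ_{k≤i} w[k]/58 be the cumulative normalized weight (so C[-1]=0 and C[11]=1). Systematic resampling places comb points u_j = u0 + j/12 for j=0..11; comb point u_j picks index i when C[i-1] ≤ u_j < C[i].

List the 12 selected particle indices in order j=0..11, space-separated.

C = [9/58, 17/58, 9/29, 13/29, 31/58, 17/29, 20/29, 24/29, 25/29, 51/58, 55/58, 1]
j=0: u_0=47/720 ∈ [0, 9/58) → index 0
j=1: u_1=107/720 ∈ [0, 9/58) → index 0
j=2: u_2=167/720 ∈ [9/58, 17/58) → index 1
j=3: u_3=227/720 ∈ [9/29, 13/29) → index 3
j=4: u_4=287/720 ∈ [9/29, 13/29) → index 3
j=5: u_5=347/720 ∈ [13/29, 31/58) → index 4
j=6: u_6=407/720 ∈ [31/58, 17/29) → index 5
j=7: u_7=467/720 ∈ [17/29, 20/29) → index 6
j=8: u_8=527/720 ∈ [20/29, 24/29) → index 7
j=9: u_9=587/720 ∈ [20/29, 24/29) → index 7
j=10: u_10=647/720 ∈ [51/58, 55/58) → index 10
j=11: u_11=707/720 ∈ [55/58, 1) → index 11

0 0 1 3 3 4 5 6 7 7 10 11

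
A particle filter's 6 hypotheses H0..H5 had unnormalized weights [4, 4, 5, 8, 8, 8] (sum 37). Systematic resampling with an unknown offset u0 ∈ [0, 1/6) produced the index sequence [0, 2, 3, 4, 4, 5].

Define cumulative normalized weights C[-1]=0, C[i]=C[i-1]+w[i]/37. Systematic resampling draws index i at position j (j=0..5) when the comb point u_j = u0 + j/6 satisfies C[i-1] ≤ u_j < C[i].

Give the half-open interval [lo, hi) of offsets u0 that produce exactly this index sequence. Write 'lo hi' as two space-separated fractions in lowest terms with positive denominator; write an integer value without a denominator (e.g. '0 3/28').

C = [4/37, 8/37, 13/37, 21/37, 29/37, 1]
j=0 picked index 0: u0 ∈ [0, 4/37)
j=1 picked index 2: u0 ∈ [11/222, 41/222)
j=2 picked index 3: u0 ∈ [2/111, 26/111)
j=3 picked index 4: u0 ∈ [5/74, 21/74)
j=4 picked index 4: u0 ∈ [-11/111, 13/111)
j=5 picked index 5: u0 ∈ [-11/222, 1/6)
intersection: [5/74, 4/37)

5/74 4/37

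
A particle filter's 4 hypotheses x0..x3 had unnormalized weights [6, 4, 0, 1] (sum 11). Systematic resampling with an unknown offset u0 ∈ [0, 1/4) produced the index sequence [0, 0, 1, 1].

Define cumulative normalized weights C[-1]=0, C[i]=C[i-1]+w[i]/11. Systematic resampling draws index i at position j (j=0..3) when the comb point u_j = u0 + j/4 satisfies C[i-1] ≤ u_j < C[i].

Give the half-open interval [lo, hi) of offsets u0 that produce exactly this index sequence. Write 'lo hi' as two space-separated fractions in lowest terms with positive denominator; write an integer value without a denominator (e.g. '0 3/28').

1/22 7/44

C = [6/11, 10/11, 10/11, 1]
j=0 picked index 0: u0 ∈ [0, 6/11)
j=1 picked index 0: u0 ∈ [-1/4, 13/44)
j=2 picked index 1: u0 ∈ [1/22, 9/22)
j=3 picked index 1: u0 ∈ [-9/44, 7/44)
intersection: [1/22, 7/44)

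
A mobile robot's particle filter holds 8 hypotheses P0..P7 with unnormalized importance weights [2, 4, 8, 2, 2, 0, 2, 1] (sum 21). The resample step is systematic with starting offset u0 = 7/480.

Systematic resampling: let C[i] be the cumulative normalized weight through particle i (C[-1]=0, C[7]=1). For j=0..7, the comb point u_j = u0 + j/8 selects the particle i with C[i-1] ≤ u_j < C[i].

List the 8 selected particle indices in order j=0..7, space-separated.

C = [2/21, 2/7, 2/3, 16/21, 6/7, 6/7, 20/21, 1]
j=0: u_0=7/480 ∈ [0, 2/21) → index 0
j=1: u_1=67/480 ∈ [2/21, 2/7) → index 1
j=2: u_2=127/480 ∈ [2/21, 2/7) → index 1
j=3: u_3=187/480 ∈ [2/7, 2/3) → index 2
j=4: u_4=247/480 ∈ [2/7, 2/3) → index 2
j=5: u_5=307/480 ∈ [2/7, 2/3) → index 2
j=6: u_6=367/480 ∈ [16/21, 6/7) → index 4
j=7: u_7=427/480 ∈ [6/7, 20/21) → index 6

0 1 1 2 2 2 4 6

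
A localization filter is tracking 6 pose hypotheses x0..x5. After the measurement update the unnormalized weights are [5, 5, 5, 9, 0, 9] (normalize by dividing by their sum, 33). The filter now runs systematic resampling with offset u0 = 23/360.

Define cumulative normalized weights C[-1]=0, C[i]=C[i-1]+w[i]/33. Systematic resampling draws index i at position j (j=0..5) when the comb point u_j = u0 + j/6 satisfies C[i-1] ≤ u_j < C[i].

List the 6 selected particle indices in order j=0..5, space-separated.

C = [5/33, 10/33, 5/11, 8/11, 8/11, 1]
j=0: u_0=23/360 ∈ [0, 5/33) → index 0
j=1: u_1=83/360 ∈ [5/33, 10/33) → index 1
j=2: u_2=143/360 ∈ [10/33, 5/11) → index 2
j=3: u_3=203/360 ∈ [5/11, 8/11) → index 3
j=4: u_4=263/360 ∈ [8/11, 1) → index 5
j=5: u_5=323/360 ∈ [8/11, 1) → index 5

0 1 2 3 5 5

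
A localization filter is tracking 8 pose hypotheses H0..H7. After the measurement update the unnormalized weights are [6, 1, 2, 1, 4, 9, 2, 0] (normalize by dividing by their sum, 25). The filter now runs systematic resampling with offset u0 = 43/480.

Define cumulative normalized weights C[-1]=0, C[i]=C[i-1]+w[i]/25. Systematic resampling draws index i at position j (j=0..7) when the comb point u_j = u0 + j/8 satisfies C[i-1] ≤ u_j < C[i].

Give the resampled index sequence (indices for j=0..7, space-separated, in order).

0 0 2 4 5 5 5 6

C = [6/25, 7/25, 9/25, 2/5, 14/25, 23/25, 1, 1]
j=0: u_0=43/480 ∈ [0, 6/25) → index 0
j=1: u_1=103/480 ∈ [0, 6/25) → index 0
j=2: u_2=163/480 ∈ [7/25, 9/25) → index 2
j=3: u_3=223/480 ∈ [2/5, 14/25) → index 4
j=4: u_4=283/480 ∈ [14/25, 23/25) → index 5
j=5: u_5=343/480 ∈ [14/25, 23/25) → index 5
j=6: u_6=403/480 ∈ [14/25, 23/25) → index 5
j=7: u_7=463/480 ∈ [23/25, 1) → index 6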